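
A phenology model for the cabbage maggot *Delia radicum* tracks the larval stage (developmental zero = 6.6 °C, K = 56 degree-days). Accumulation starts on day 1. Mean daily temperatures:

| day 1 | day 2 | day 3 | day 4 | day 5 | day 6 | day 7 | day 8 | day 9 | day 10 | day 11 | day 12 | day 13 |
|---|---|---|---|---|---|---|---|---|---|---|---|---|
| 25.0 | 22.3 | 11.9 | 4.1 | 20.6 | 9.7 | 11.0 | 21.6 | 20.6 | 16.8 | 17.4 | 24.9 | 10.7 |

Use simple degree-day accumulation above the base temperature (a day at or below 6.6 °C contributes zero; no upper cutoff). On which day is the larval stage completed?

day 6

Daily DD above 6.6 °C: 18.4, 15.7, 5.3, 0.0, 14.0, 3.1, 4.4, 15.0, 14.0, 10.2, 10.8, 18.3, 4.1.
Cumulative: 18.4, 34.1, 39.4, 39.4, 53.4, 56.5, 60.9, 75.9, 89.9, 100.1, 110.9, 129.2, 133.3.
The total first reaches 56 DD on day 6.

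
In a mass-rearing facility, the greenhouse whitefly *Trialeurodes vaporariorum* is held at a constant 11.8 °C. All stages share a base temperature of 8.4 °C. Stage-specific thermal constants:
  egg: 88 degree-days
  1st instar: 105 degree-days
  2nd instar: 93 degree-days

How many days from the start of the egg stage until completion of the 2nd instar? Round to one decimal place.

84.1 days

Daily accumulation at 11.8 °C = 11.8 − 8.4 = 3.4 DD/day.
Total K = 88 + 105 + 93 = 286 DD.
Total duration = 286 / 3.4 = 84.118 ≈ 84.1 days.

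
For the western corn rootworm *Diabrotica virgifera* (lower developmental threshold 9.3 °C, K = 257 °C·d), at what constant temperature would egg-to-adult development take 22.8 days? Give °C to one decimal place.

Required daily accumulation = 257 / 22.8 = 11.272 DD/day.
T = T_base + 11.272 = 9.3 + 11.272 = 20.572 ≈ 20.6 °C.

20.6 °C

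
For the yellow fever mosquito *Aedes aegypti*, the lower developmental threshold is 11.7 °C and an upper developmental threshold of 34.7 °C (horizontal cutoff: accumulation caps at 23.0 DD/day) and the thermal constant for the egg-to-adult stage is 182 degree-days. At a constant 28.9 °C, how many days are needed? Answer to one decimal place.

10.6 days

Daily accumulation = 28.9 − 11.7 = 17.2 DD/day.
Duration = 182 / 17.2 = 10.581 ≈ 10.6 days.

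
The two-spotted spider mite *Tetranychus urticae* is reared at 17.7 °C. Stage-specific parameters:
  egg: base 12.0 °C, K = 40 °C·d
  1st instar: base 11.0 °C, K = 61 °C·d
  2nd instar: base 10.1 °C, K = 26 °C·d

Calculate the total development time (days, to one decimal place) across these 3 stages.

19.5 days

egg: 40 / (17.7 − 12.0) = 40 / 5.7 = 7.018 d.
1st instar: 61 / (17.7 − 11.0) = 61 / 6.7 = 9.104 d.
2nd instar: 26 / (17.7 − 10.1) = 26 / 7.6 = 3.421 d.
Sum = 19.543 ≈ 19.5 days.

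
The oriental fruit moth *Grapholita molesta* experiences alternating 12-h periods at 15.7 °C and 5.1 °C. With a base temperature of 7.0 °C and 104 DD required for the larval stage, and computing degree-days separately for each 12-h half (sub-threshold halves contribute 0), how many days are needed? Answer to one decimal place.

Day half: max(0, 15.7 − 7.0) × 0.5 = 8.7 × 0.5 = 4.35 DD.
Night half: max(0, 5.1 − 7.0) × 0.5 = 0.0 × 0.5 = 0.00 DD.
Per 24 h: 4.35 DD/day.
Duration = 104 / 4.35 = 23.908 ≈ 23.9 days.

23.9 days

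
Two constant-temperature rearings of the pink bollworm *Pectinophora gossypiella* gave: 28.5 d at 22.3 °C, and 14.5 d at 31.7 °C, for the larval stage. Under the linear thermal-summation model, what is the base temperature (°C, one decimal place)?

12.6 °C

Linear rate model ⇒ the product D·(T − T_b) is constant across temperatures.
28.5·(22.3 − T_b) = 14.5·(31.7 − T_b)
T_b = (28.5·22.3 − 14.5·31.7) / (28.5 − 14.5) = 175.90 / 14.0 = 12.564 °C ≈ 12.6 °C.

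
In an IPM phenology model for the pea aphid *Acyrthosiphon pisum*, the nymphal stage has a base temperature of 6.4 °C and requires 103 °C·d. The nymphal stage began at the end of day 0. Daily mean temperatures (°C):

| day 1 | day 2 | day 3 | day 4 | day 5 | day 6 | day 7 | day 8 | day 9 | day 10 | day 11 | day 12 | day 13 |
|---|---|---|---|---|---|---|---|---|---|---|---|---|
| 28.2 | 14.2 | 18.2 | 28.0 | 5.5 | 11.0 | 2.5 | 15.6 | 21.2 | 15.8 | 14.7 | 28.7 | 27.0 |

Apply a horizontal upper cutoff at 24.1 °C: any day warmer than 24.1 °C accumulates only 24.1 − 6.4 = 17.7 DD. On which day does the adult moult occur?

day 12

Daily DD above 6.4 °C (capped at 17.7): 17.7, 7.8, 11.8, 17.7, 0.0, 4.6, 0.0, 9.2, 14.8, 9.4, 8.3, 17.7, 17.7.
Cumulative: 17.7, 25.5, 37.3, 55.0, 55.0, 59.6, 59.6, 68.8, 83.6, 93.0, 101.3, 119.0, 136.7.
The total first reaches 103 DD on day 12.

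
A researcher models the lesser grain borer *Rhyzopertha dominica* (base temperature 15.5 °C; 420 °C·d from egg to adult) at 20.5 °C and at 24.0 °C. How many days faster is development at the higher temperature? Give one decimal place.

34.6 days

At 20.5 °C: 420 / (20.5 − 15.5) = 420 / 5.0 = 84.000 d.
At 24.0 °C: 420 / (24.0 − 15.5) = 420 / 8.5 = 49.412 d.
Difference = |84.000 − 49.412| = 34.588 ≈ 34.6 days.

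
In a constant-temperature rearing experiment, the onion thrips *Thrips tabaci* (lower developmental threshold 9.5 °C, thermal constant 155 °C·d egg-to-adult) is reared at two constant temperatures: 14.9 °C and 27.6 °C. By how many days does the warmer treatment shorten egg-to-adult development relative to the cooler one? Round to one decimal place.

20.1 days

At 14.9 °C: 155 / (14.9 − 9.5) = 155 / 5.4 = 28.704 d.
At 27.6 °C: 155 / (27.6 − 9.5) = 155 / 18.1 = 8.564 d.
Difference = |28.704 − 8.564| = 20.140 ≈ 20.1 days.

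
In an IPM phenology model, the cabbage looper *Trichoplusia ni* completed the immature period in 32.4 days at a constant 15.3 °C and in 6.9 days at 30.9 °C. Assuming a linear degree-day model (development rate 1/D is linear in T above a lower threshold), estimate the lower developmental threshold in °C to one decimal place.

Linear rate model ⇒ the product D·(T − T_b) is constant across temperatures.
32.4·(15.3 − T_b) = 6.9·(30.9 − T_b)
T_b = (32.4·15.3 − 6.9·30.9) / (32.4 − 6.9) = 282.51 / 25.5 = 11.079 °C ≈ 11.1 °C.

11.1 °C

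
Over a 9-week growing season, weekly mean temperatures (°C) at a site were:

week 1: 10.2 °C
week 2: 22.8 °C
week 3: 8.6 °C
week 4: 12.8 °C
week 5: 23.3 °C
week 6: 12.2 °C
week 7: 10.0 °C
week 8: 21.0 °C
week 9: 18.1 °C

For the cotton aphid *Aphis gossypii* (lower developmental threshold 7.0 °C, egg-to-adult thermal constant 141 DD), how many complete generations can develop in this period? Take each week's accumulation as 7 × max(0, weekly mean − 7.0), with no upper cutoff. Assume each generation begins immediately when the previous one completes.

3 generations

Weekly DD (7 × max(0, T̄ − 7.0)): 22.4, 110.6, 11.2, 40.6, 114.1, 36.4, 21.0, 98.0, 77.7.
Season total = 532.0 DD.
Complete generations = ⌊532.0 / 141⌋ = 3.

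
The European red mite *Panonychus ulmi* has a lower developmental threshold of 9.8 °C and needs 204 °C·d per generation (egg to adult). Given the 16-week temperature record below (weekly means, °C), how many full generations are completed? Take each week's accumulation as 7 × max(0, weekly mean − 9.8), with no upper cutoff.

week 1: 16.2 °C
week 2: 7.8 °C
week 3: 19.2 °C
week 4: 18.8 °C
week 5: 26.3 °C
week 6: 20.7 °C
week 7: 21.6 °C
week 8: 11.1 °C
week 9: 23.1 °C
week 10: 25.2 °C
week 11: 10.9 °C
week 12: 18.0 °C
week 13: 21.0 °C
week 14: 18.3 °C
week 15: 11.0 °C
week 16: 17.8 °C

4 generations

Weekly DD (7 × max(0, T̄ − 9.8)): 44.8, 0.0, 65.8, 63.0, 115.5, 76.3, 82.6, 9.1, 93.1, 107.8, 7.7, 57.4, 78.4, 59.5, 8.4, 56.0.
Season total = 925.4 DD.
Complete generations = ⌊925.4 / 204⌋ = 4.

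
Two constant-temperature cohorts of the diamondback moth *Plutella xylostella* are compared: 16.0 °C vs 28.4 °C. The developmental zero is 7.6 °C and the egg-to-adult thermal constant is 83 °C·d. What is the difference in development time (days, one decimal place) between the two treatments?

5.9 days

At 16.0 °C: 83 / (16.0 − 7.6) = 83 / 8.4 = 9.881 d.
At 28.4 °C: 83 / (28.4 − 7.6) = 83 / 20.8 = 3.990 d.
Difference = |9.881 − 3.990| = 5.891 ≈ 5.9 days.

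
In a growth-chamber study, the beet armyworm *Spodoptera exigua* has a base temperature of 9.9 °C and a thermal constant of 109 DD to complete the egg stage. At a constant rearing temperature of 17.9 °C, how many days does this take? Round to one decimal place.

Daily accumulation = 17.9 − 9.9 = 8.0 DD/day.
Duration = 109 / 8.0 = 13.625 ≈ 13.6 days.

13.6 days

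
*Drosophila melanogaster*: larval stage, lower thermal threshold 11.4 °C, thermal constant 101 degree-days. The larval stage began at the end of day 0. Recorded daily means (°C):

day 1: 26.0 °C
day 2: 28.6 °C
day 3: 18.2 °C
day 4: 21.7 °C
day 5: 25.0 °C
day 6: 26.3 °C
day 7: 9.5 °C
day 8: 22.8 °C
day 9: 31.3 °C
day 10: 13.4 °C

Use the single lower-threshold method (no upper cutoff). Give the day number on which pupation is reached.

day 9

Daily DD above 11.4 °C: 14.6, 17.2, 6.8, 10.3, 13.6, 14.9, 0.0, 11.4, 19.9, 2.0.
Cumulative: 14.6, 31.8, 38.6, 48.9, 62.5, 77.4, 77.4, 88.8, 108.7, 110.7.
The total first reaches 101 DD on day 9.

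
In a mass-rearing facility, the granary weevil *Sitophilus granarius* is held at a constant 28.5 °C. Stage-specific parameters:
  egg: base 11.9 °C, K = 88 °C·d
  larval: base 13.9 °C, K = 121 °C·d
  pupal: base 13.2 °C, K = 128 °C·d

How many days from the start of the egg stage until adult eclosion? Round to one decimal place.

22.0 days

egg: 88 / (28.5 − 11.9) = 88 / 16.6 = 5.301 d.
larval: 121 / (28.5 − 13.9) = 121 / 14.6 = 8.288 d.
pupal: 128 / (28.5 − 13.2) = 128 / 15.3 = 8.366 d.
Sum = 21.955 ≈ 22.0 days.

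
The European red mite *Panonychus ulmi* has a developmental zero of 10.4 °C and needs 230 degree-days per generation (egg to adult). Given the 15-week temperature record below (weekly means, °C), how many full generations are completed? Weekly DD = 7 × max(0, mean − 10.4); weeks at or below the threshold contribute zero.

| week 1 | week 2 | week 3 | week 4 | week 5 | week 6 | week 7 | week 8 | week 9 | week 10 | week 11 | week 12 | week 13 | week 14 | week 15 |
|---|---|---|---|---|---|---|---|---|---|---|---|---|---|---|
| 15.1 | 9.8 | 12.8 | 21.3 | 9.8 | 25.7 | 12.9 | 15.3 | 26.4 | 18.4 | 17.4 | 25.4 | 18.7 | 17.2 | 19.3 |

3 generations

Weekly DD (7 × max(0, T̄ − 10.4)): 32.9, 0.0, 16.8, 76.3, 0.0, 107.1, 17.5, 34.3, 112.0, 56.0, 49.0, 105.0, 58.1, 47.6, 62.3.
Season total = 774.9 DD.
Complete generations = ⌊774.9 / 230⌋ = 3.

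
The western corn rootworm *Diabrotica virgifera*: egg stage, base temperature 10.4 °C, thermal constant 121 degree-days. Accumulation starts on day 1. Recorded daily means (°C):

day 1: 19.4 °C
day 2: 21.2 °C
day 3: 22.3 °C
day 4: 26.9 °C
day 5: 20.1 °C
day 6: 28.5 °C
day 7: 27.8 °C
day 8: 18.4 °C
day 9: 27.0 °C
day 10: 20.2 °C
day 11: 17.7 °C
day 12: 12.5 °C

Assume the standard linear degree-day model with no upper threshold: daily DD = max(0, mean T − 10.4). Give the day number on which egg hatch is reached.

Daily DD above 10.4 °C: 9.0, 10.8, 11.9, 16.5, 9.7, 18.1, 17.4, 8.0, 16.6, 9.8, 7.3, 2.1.
Cumulative: 9.0, 19.8, 31.7, 48.2, 57.9, 76.0, 93.4, 101.4, 118.0, 127.8, 135.1, 137.2.
The total first reaches 121 DD on day 10.

day 10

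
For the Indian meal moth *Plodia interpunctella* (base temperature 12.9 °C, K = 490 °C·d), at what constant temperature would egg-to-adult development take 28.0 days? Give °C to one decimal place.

30.4 °C

Required daily accumulation = 490 / 28.0 = 17.500 DD/day.
T = T_base + 17.500 = 12.9 + 17.500 = 30.400 ≈ 30.4 °C.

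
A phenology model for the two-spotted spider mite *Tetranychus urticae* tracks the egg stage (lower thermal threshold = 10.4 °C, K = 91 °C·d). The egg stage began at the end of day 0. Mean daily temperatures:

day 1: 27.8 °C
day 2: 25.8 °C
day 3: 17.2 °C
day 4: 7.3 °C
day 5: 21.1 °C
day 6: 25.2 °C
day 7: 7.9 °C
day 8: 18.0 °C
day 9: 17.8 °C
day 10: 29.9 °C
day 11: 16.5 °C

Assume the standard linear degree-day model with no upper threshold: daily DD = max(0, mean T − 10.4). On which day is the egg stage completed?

Daily DD above 10.4 °C: 17.4, 15.4, 6.8, 0.0, 10.7, 14.8, 0.0, 7.6, 7.4, 19.5, 6.1.
Cumulative: 17.4, 32.8, 39.6, 39.6, 50.3, 65.1, 65.1, 72.7, 80.1, 99.6, 105.7.
The total first reaches 91 DD on day 10.

day 10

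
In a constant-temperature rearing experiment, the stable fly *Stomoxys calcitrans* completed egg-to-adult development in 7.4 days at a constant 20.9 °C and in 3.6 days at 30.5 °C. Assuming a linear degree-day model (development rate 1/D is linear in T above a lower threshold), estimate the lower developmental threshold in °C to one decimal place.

Under the model K = D·(T − T_b), so D₁·(T₁ − T_b) = D₂·(T₂ − T_b).
7.4·(20.9 − T_b) = 3.6·(30.5 − T_b)
T_b = (7.4·20.9 − 3.6·30.5) / (7.4 − 3.6) = 44.86 / 3.8 = 11.805 °C ≈ 11.8 °C.

11.8 °C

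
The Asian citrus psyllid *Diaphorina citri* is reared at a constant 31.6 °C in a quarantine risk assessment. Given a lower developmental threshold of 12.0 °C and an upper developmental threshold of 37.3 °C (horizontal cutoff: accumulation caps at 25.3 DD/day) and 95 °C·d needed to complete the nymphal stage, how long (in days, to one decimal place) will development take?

4.8 days

Daily accumulation = 31.6 − 12.0 = 19.6 DD/day.
Duration = 95 / 19.6 = 4.847 ≈ 4.8 days.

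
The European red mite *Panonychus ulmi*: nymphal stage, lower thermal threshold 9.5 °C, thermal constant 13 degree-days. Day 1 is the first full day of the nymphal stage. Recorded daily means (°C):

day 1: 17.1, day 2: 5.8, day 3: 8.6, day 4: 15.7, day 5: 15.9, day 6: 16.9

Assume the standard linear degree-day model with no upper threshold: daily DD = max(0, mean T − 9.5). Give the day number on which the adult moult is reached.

Daily DD above 9.5 °C: 7.6, 0.0, 0.0, 6.2, 6.4, 7.4.
Cumulative: 7.6, 7.6, 7.6, 13.8, 20.2, 27.6.
The total first reaches 13 DD on day 4.

day 4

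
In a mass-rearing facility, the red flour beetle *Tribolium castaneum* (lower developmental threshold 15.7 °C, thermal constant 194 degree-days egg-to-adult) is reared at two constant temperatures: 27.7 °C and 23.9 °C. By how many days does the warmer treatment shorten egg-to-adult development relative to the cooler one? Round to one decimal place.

At 27.7 °C: 194 / (27.7 − 15.7) = 194 / 12.0 = 16.167 d.
At 23.9 °C: 194 / (23.9 − 15.7) = 194 / 8.2 = 23.659 d.
Difference = |16.167 − 23.659| = 7.492 ≈ 7.5 days.

7.5 days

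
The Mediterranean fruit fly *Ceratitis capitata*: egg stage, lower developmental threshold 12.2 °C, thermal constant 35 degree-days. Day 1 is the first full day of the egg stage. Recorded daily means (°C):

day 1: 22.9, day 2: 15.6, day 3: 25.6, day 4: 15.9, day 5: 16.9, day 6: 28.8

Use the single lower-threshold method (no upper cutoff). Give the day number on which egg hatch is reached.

day 5

Daily DD above 12.2 °C: 10.7, 3.4, 13.4, 3.7, 4.7, 16.6.
Cumulative: 10.7, 14.1, 27.5, 31.2, 35.9, 52.5.
The total first reaches 35 DD on day 5.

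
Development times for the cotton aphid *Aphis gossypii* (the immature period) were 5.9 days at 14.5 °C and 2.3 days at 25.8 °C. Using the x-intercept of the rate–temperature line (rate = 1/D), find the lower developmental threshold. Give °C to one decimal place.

Under the model K = D·(T − T_b), so D₁·(T₁ − T_b) = D₂·(T₂ − T_b).
5.9·(14.5 − T_b) = 2.3·(25.8 − T_b)
T_b = (5.9·14.5 − 2.3·25.8) / (5.9 − 2.3) = 26.21 / 3.6 = 7.281 °C ≈ 7.3 °C.

7.3 °C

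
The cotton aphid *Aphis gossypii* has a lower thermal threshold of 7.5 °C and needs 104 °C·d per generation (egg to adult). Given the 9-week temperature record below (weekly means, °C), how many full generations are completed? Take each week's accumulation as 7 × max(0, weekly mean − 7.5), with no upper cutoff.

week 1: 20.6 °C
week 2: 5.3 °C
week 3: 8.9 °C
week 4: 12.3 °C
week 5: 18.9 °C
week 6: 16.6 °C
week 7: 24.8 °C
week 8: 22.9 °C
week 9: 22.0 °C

5 generations

Weekly DD (7 × max(0, T̄ − 7.5)): 91.7, 0.0, 9.8, 33.6, 79.8, 63.7, 121.1, 107.8, 101.5.
Season total = 609.0 DD.
Complete generations = ⌊609.0 / 104⌋ = 5.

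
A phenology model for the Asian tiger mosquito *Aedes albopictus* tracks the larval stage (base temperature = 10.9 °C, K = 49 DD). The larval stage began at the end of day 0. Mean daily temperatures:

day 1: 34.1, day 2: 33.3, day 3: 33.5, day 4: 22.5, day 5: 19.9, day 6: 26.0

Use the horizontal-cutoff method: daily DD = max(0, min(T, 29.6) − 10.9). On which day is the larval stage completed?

day 3

Daily DD above 10.9 °C (capped at 18.7): 18.7, 18.7, 18.7, 11.6, 9.0, 15.1.
Cumulative: 18.7, 37.4, 56.1, 67.7, 76.7, 91.8.
The total first reaches 49 DD on day 3.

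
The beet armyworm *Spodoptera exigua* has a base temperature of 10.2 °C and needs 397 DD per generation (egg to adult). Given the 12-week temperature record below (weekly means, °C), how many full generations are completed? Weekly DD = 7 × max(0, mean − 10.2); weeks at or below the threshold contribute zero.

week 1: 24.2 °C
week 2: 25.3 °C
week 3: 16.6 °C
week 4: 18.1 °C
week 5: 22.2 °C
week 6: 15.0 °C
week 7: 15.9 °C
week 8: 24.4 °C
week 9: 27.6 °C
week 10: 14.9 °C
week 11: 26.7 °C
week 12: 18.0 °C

Weekly DD (7 × max(0, T̄ − 10.2)): 98.0, 105.7, 44.8, 55.3, 84.0, 33.6, 39.9, 99.4, 121.8, 32.9, 115.5, 54.6.
Season total = 885.5 DD.
Complete generations = ⌊885.5 / 397⌋ = 2.

2 generations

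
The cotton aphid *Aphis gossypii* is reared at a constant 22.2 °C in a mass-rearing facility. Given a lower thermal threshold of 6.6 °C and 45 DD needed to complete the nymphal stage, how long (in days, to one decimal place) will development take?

2.9 days

Daily accumulation = 22.2 − 6.6 = 15.6 DD/day.
Duration = 45 / 15.6 = 2.885 ≈ 2.9 days.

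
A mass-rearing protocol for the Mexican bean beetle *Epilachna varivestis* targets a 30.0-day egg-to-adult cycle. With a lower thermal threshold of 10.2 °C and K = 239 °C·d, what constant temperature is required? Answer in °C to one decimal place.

18.2 °C

Required daily accumulation = 239 / 30.0 = 7.967 DD/day.
T = T_base + 7.967 = 10.2 + 7.967 = 18.167 ≈ 18.2 °C.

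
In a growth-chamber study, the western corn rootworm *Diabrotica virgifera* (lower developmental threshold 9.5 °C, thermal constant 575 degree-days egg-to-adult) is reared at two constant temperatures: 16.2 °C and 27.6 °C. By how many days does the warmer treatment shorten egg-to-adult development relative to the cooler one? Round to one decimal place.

54.1 days

At 16.2 °C: 575 / (16.2 − 9.5) = 575 / 6.7 = 85.821 d.
At 27.6 °C: 575 / (27.6 − 9.5) = 575 / 18.1 = 31.768 d.
Difference = |85.821 − 31.768| = 54.053 ≈ 54.1 days.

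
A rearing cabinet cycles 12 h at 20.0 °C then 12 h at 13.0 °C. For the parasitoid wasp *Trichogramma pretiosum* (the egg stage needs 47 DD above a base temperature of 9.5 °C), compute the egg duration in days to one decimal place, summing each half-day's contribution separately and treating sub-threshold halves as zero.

6.7 days

Day half: max(0, 20.0 − 9.5) × 0.5 = 10.5 × 0.5 = 5.25 DD.
Night half: max(0, 13.0 − 9.5) × 0.5 = 3.5 × 0.5 = 1.75 DD.
Per 24 h: 7.00 DD/day.
Duration = 47 / 7.00 = 6.714 ≈ 6.7 days.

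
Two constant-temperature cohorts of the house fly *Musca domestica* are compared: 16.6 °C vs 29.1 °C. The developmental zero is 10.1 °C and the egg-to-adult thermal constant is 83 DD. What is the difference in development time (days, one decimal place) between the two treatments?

8.4 days

At 16.6 °C: 83 / (16.6 − 10.1) = 83 / 6.5 = 12.769 d.
At 29.1 °C: 83 / (29.1 − 10.1) = 83 / 19.0 = 4.368 d.
Difference = |12.769 − 4.368| = 8.401 ≈ 8.4 days.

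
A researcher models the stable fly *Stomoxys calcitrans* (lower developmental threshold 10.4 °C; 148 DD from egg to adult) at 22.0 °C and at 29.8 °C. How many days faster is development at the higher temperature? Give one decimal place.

At 22.0 °C: 148 / (22.0 − 10.4) = 148 / 11.6 = 12.759 d.
At 29.8 °C: 148 / (29.8 − 10.4) = 148 / 19.4 = 7.629 d.
Difference = |12.759 − 7.629| = 5.130 ≈ 5.1 days.

5.1 days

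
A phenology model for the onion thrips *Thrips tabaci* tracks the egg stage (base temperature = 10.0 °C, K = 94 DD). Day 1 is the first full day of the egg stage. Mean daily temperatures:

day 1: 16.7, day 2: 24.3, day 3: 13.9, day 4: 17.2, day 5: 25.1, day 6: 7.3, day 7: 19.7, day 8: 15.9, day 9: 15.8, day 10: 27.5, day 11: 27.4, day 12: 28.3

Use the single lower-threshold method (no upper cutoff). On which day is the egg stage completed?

day 11

Daily DD above 10.0 °C: 6.7, 14.3, 3.9, 7.2, 15.1, 0.0, 9.7, 5.9, 5.8, 17.5, 17.4, 18.3.
Cumulative: 6.7, 21.0, 24.9, 32.1, 47.2, 47.2, 56.9, 62.8, 68.6, 86.1, 103.5, 121.8.
The total first reaches 94 DD on day 11.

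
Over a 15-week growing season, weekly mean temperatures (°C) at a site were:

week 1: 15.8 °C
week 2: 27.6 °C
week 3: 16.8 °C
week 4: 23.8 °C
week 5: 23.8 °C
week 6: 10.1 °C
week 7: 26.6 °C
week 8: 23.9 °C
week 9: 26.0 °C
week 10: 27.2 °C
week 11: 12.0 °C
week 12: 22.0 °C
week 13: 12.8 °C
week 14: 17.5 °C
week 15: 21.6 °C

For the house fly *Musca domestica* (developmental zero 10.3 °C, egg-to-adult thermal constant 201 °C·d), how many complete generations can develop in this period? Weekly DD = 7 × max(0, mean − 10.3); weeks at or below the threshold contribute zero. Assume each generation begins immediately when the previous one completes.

5 generations

Weekly DD (7 × max(0, T̄ − 10.3)): 38.5, 121.1, 45.5, 94.5, 94.5, 0.0, 114.1, 95.2, 109.9, 118.3, 11.9, 81.9, 17.5, 50.4, 79.1.
Season total = 1072.4 DD.
Complete generations = ⌊1072.4 / 201⌋ = 5.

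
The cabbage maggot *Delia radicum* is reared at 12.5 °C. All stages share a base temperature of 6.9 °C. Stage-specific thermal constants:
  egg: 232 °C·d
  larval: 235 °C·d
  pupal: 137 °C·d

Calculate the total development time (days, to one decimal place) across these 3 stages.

Daily accumulation at 12.5 °C = 12.5 − 6.9 = 5.6 DD/day.
Total K = 232 + 235 + 137 = 604 DD.
Total duration = 604 / 5.6 = 107.857 ≈ 107.9 days.

107.9 days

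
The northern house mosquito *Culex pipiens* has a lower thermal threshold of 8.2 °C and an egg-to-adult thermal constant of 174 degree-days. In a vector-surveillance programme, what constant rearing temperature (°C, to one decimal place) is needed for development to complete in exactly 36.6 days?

Required daily accumulation = 174 / 36.6 = 4.754 DD/day.
T = T_base + 4.754 = 8.2 + 4.754 = 12.954 ≈ 13.0 °C.

13.0 °C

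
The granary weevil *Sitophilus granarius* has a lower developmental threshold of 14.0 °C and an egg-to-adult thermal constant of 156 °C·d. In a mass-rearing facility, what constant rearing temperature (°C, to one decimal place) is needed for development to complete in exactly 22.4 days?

Required daily accumulation = 156 / 22.4 = 6.964 DD/day.
T = T_base + 6.964 = 14.0 + 6.964 = 20.964 ≈ 21.0 °C.

21.0 °C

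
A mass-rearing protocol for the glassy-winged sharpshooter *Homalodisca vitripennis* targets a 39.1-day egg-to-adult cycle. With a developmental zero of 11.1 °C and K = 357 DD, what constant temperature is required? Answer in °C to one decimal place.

Required daily accumulation = 357 / 39.1 = 9.130 DD/day.
T = T_base + 9.130 = 11.1 + 9.130 = 20.230 ≈ 20.2 °C.

20.2 °C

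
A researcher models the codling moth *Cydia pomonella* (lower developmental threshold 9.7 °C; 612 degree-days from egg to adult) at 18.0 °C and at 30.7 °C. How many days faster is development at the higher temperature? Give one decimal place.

At 18.0 °C: 612 / (18.0 − 9.7) = 612 / 8.3 = 73.735 d.
At 30.7 °C: 612 / (30.7 − 9.7) = 612 / 21.0 = 29.143 d.
Difference = |73.735 − 29.143| = 44.592 ≈ 44.6 days.

44.6 days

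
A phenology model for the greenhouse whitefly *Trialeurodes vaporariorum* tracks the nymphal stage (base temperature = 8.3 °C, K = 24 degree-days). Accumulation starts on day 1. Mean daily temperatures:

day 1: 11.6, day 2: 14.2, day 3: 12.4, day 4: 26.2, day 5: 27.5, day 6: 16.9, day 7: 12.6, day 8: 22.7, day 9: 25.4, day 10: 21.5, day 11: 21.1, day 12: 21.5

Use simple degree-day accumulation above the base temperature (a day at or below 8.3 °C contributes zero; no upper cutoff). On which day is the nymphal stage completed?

Daily DD above 8.3 °C: 3.3, 5.9, 4.1, 17.9, 19.2, 8.6, 4.3, 14.4, 17.1, 13.2, 12.8, 13.2.
Cumulative: 3.3, 9.2, 13.3, 31.2, 50.4, 59.0, 63.3, 77.7, 94.8, 108.0, 120.8, 134.0.
The total first reaches 24 DD on day 4.

day 4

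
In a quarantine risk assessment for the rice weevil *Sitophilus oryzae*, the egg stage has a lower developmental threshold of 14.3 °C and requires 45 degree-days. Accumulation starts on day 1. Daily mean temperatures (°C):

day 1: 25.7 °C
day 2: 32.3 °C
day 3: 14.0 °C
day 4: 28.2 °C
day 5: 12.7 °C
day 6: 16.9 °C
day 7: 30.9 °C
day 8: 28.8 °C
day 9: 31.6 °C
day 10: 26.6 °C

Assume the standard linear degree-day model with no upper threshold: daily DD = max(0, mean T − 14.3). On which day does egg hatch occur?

Daily DD above 14.3 °C: 11.4, 18.0, 0.0, 13.9, 0.0, 2.6, 16.6, 14.5, 17.3, 12.3.
Cumulative: 11.4, 29.4, 29.4, 43.3, 43.3, 45.9, 62.5, 77.0, 94.3, 106.6.
The total first reaches 45 DD on day 6.

day 6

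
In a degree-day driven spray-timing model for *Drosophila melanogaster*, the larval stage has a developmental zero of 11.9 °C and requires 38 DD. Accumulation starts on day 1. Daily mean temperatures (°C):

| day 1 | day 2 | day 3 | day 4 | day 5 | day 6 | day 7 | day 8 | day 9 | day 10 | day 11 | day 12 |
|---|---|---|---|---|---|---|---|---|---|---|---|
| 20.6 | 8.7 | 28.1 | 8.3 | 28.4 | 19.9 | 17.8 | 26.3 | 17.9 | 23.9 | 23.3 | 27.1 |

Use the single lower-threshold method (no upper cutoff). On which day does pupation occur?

day 5

Daily DD above 11.9 °C: 8.7, 0.0, 16.2, 0.0, 16.5, 8.0, 5.9, 14.4, 6.0, 12.0, 11.4, 15.2.
Cumulative: 8.7, 8.7, 24.9, 24.9, 41.4, 49.4, 55.3, 69.7, 75.7, 87.7, 99.1, 114.3.
The total first reaches 38 DD on day 5.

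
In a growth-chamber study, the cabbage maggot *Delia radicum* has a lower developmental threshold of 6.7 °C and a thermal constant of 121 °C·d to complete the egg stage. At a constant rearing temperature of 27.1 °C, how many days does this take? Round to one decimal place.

Daily accumulation = 27.1 − 6.7 = 20.4 DD/day.
Duration = 121 / 20.4 = 5.931 ≈ 5.9 days.

5.9 days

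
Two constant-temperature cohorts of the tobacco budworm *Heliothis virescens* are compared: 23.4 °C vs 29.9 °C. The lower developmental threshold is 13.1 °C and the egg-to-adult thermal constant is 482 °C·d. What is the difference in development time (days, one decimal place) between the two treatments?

At 23.4 °C: 482 / (23.4 − 13.1) = 482 / 10.3 = 46.796 d.
At 29.9 °C: 482 / (29.9 − 13.1) = 482 / 16.8 = 28.690 d.
Difference = |46.796 − 28.690| = 18.106 ≈ 18.1 days.

18.1 days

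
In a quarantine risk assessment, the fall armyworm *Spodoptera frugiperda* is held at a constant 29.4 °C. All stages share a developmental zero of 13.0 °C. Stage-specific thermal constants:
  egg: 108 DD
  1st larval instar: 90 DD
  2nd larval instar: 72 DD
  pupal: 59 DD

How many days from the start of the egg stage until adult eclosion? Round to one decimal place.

Daily accumulation at 29.4 °C = 29.4 − 13.0 = 16.4 DD/day.
Total K = 108 + 90 + 72 + 59 = 329 DD.
Total duration = 329 / 16.4 = 20.061 ≈ 20.1 days.

20.1 days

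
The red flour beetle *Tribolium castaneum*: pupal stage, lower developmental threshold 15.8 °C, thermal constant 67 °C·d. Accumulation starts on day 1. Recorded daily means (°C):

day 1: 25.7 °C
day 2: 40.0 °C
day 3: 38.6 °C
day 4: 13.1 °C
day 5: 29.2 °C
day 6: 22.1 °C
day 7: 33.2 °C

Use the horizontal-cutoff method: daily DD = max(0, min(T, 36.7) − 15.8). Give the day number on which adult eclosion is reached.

Daily DD above 15.8 °C (capped at 20.9): 9.9, 20.9, 20.9, 0.0, 13.4, 6.3, 17.4.
Cumulative: 9.9, 30.8, 51.7, 51.7, 65.1, 71.4, 88.8.
The total first reaches 67 DD on day 6.

day 6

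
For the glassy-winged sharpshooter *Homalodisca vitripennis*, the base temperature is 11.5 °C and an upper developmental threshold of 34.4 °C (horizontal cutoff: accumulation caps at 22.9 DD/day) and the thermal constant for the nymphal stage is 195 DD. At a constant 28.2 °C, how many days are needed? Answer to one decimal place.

11.7 days

Daily accumulation = 28.2 − 11.5 = 16.7 DD/day.
Duration = 195 / 16.7 = 11.677 ≈ 11.7 days.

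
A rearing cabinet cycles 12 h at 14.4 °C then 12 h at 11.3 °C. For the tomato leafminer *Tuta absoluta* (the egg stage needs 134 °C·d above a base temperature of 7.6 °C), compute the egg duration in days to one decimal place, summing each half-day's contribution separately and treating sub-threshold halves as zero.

25.5 days

Day half: max(0, 14.4 − 7.6) × 0.5 = 6.8 × 0.5 = 3.40 DD.
Night half: max(0, 11.3 − 7.6) × 0.5 = 3.7 × 0.5 = 1.85 DD.
Per 24 h: 5.25 DD/day.
Duration = 134 / 5.25 = 25.524 ≈ 25.5 days.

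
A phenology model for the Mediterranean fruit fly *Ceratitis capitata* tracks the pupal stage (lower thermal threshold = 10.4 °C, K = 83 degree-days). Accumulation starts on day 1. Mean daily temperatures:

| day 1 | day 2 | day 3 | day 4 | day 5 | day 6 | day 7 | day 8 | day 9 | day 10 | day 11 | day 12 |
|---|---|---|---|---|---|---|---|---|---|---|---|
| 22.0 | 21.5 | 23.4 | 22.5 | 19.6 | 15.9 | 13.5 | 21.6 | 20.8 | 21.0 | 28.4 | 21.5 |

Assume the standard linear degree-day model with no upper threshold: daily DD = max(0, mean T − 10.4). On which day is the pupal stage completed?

Daily DD above 10.4 °C: 11.6, 11.1, 13.0, 12.1, 9.2, 5.5, 3.1, 11.2, 10.4, 10.6, 18.0, 11.1.
Cumulative: 11.6, 22.7, 35.7, 47.8, 57.0, 62.5, 65.6, 76.8, 87.2, 97.8, 115.8, 126.9.
The total first reaches 83 DD on day 9.

day 9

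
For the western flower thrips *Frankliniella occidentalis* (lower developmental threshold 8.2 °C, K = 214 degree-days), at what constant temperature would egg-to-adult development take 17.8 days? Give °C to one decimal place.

Required daily accumulation = 214 / 17.8 = 12.022 DD/day.
T = T_base + 12.022 = 8.2 + 12.022 = 20.222 ≈ 20.2 °C.

20.2 °C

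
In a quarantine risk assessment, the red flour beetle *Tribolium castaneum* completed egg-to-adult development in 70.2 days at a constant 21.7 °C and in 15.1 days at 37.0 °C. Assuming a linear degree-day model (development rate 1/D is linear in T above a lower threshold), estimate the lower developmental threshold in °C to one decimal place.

17.5 °C

Under the model K = D·(T − T_b), so D₁·(T₁ − T_b) = D₂·(T₂ − T_b).
70.2·(21.7 − T_b) = 15.1·(37.0 − T_b)
T_b = (70.2·21.7 − 15.1·37.0) / (70.2 − 15.1) = 964.64 / 55.1 = 17.507 °C ≈ 17.5 °C.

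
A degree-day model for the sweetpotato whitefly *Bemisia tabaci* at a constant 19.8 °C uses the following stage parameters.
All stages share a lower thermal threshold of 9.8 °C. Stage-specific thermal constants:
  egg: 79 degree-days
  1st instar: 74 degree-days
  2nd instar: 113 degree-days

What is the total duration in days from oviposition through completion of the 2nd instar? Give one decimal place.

Daily accumulation at 19.8 °C = 19.8 − 9.8 = 10.0 DD/day.
Total K = 79 + 74 + 113 = 266 DD.
Total duration = 266 / 10.0 = 26.600 ≈ 26.6 days.

26.6 days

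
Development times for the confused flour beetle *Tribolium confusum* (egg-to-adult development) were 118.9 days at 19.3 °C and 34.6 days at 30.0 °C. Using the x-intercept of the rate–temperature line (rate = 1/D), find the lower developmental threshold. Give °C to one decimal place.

Equal thermal constants: D₁(T₁ − T_b) = D₂(T₂ − T_b).
118.9·(19.3 − T_b) = 34.6·(30.0 − T_b)
T_b = (118.9·19.3 − 34.6·30.0) / (118.9 − 34.6) = 1256.77 / 84.3 = 14.908 °C ≈ 14.9 °C.

14.9 °C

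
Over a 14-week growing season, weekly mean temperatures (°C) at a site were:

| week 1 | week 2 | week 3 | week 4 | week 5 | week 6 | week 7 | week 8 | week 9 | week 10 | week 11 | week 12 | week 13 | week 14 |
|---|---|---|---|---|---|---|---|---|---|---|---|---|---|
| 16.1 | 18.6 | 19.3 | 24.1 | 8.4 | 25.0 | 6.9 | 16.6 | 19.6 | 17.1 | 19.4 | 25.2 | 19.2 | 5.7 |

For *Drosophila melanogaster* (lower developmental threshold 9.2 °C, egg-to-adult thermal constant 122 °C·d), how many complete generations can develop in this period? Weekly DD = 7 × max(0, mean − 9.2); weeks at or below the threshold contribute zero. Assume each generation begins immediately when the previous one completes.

6 generations

Weekly DD (7 × max(0, T̄ − 9.2)): 48.3, 65.8, 70.7, 104.3, 0.0, 110.6, 0.0, 51.8, 72.8, 55.3, 71.4, 112.0, 70.0, 0.0.
Season total = 833.0 DD.
Complete generations = ⌊833.0 / 122⌋ = 6.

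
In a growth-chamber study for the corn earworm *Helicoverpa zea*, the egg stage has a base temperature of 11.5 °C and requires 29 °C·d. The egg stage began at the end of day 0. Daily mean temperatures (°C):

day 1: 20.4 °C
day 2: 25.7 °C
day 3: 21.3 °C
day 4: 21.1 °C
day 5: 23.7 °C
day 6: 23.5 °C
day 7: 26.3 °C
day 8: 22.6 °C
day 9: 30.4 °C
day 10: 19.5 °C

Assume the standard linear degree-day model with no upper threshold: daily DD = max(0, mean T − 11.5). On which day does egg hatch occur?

day 3

Daily DD above 11.5 °C: 8.9, 14.2, 9.8, 9.6, 12.2, 12.0, 14.8, 11.1, 18.9, 8.0.
Cumulative: 8.9, 23.1, 32.9, 42.5, 54.7, 66.7, 81.5, 92.6, 111.5, 119.5.
The total first reaches 29 DD on day 3.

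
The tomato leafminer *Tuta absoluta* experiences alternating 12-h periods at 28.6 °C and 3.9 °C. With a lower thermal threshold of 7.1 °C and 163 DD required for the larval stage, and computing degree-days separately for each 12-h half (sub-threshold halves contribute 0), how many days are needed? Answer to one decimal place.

Day half: max(0, 28.6 − 7.1) × 0.5 = 21.5 × 0.5 = 10.75 DD.
Night half: max(0, 3.9 − 7.1) × 0.5 = 0.0 × 0.5 = 0.00 DD.
Per 24 h: 10.75 DD/day.
Duration = 163 / 10.75 = 15.163 ≈ 15.2 days.

15.2 days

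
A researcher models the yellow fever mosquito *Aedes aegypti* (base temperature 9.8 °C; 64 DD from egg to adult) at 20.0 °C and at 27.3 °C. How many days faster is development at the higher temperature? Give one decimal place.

2.6 days

At 20.0 °C: 64 / (20.0 − 9.8) = 64 / 10.2 = 6.275 d.
At 27.3 °C: 64 / (27.3 − 9.8) = 64 / 17.5 = 3.657 d.
Difference = |6.275 − 3.657| = 2.617 ≈ 2.6 days.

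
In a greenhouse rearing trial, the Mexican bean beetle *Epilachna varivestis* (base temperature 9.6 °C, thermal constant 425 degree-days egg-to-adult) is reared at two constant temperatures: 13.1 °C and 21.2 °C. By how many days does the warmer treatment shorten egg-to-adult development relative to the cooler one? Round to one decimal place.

84.8 days

At 13.1 °C: 425 / (13.1 − 9.6) = 425 / 3.5 = 121.429 d.
At 21.2 °C: 425 / (21.2 − 9.6) = 425 / 11.6 = 36.638 d.
Difference = |121.429 − 36.638| = 84.791 ≈ 84.8 days.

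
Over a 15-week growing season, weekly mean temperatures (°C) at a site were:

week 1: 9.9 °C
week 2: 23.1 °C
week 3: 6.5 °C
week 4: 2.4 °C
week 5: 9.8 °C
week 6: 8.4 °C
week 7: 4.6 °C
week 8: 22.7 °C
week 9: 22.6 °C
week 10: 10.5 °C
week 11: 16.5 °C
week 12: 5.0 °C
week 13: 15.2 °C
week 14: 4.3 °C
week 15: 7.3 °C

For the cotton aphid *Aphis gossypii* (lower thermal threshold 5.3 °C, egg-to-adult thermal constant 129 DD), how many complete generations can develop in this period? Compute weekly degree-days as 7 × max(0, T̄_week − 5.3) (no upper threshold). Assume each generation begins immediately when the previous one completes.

Weekly DD (7 × max(0, T̄ − 5.3)): 32.2, 124.6, 8.4, 0.0, 31.5, 21.7, 0.0, 121.8, 121.1, 36.4, 78.4, 0.0, 69.3, 0.0, 14.0.
Season total = 659.4 DD.
Complete generations = ⌊659.4 / 129⌋ = 5.

5 generations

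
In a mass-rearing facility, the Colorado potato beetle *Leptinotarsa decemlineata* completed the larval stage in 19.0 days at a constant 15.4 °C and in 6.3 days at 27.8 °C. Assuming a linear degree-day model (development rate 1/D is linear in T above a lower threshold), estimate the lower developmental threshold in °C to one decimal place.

Linear rate model ⇒ the product D·(T − T_b) is constant across temperatures.
19.0·(15.4 − T_b) = 6.3·(27.8 − T_b)
T_b = (19.0·15.4 − 6.3·27.8) / (19.0 − 6.3) = 117.46 / 12.7 = 9.249 °C ≈ 9.2 °C.

9.2 °C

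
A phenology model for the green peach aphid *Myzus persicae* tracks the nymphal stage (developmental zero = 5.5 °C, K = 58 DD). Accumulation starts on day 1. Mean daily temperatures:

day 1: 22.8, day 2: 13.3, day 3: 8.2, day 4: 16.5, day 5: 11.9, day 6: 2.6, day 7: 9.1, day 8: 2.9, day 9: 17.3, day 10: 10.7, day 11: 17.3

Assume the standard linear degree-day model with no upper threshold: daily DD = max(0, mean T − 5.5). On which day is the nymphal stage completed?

Daily DD above 5.5 °C: 17.3, 7.8, 2.7, 11.0, 6.4, 0.0, 3.6, 0.0, 11.8, 5.2, 11.8.
Cumulative: 17.3, 25.1, 27.8, 38.8, 45.2, 45.2, 48.8, 48.8, 60.6, 65.8, 77.6.
The total first reaches 58 DD on day 9.

day 9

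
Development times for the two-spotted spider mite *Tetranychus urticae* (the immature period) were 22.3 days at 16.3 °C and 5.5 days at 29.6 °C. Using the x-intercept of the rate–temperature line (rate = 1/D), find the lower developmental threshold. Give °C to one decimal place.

Equal thermal constants: D₁(T₁ − T_b) = D₂(T₂ − T_b).
22.3·(16.3 − T_b) = 5.5·(29.6 − T_b)
T_b = (22.3·16.3 − 5.5·29.6) / (22.3 − 5.5) = 200.69 / 16.8 = 11.946 °C ≈ 11.9 °C.

11.9 °C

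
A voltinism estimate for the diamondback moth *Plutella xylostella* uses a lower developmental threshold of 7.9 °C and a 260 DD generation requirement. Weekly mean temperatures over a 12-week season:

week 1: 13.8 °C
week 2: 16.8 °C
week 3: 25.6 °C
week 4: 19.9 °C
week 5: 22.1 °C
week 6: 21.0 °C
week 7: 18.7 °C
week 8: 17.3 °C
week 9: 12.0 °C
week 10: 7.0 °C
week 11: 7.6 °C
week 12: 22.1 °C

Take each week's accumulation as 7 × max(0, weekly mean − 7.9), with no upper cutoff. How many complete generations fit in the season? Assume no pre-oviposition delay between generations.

2 generations

Weekly DD (7 × max(0, T̄ − 7.9)): 41.3, 62.3, 123.9, 84.0, 99.4, 91.7, 75.6, 65.8, 28.7, 0.0, 0.0, 99.4.
Season total = 772.1 DD.
Complete generations = ⌊772.1 / 260⌋ = 2.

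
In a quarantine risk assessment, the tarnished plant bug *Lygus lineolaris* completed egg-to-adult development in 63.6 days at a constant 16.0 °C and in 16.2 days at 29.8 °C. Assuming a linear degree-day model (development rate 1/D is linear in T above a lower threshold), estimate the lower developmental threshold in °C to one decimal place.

Linear rate model ⇒ the product D·(T − T_b) is constant across temperatures.
63.6·(16.0 − T_b) = 16.2·(29.8 − T_b)
T_b = (63.6·16.0 − 16.2·29.8) / (63.6 − 16.2) = 534.84 / 47.4 = 11.284 °C ≈ 11.3 °C.

11.3 °C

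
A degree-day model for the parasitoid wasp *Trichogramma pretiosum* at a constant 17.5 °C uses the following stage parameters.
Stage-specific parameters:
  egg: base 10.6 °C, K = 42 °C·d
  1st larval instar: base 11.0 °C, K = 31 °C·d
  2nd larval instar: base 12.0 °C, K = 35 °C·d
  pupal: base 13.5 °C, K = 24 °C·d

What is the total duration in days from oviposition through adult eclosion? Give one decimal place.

egg: 42 / (17.5 − 10.6) = 42 / 6.9 = 6.087 d.
1st larval instar: 31 / (17.5 − 11.0) = 31 / 6.5 = 4.769 d.
2nd larval instar: 35 / (17.5 − 12.0) = 35 / 5.5 = 6.364 d.
pupal: 24 / (17.5 − 13.5) = 24 / 4.0 = 6.000 d.
Sum = 23.220 ≈ 23.2 days.

23.2 days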